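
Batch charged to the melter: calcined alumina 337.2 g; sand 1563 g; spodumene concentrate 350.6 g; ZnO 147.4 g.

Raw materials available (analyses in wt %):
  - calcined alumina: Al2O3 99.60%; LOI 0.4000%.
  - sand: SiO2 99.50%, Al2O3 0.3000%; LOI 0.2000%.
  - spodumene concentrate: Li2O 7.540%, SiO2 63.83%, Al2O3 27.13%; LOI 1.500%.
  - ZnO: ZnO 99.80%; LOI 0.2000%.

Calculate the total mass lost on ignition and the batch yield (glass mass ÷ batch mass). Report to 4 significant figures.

LOI loss = 10.03 g; glass = 2388 g; yield = 99.58%

The intermediate values are displayed rounded to 4 significant digits on the page. The working math runs at exact precision from start to finish — each reported number takes a single rounding; all derived quantities (totals, glass mass, ignition loss, four oxide percentages, the yield) are rebuilt in exact precision from the batch weights on 2388 g of glass, as quoted within either problem or answer.
LOI of each material in turn:
  calcined alumina: 337.2 × 0.004000 = 1.349 g
  sand: 1563 × 0.002000 = 3.126 g
  spodumene concentrate: 350.6 × 0.01500 = 5.259 g
  ZnO: 147.4 × 0.002000 = 0.2948 g
Total LOI = 10.03 g
Glass = batch − LOI = 2398 − 10.03 = 2388 g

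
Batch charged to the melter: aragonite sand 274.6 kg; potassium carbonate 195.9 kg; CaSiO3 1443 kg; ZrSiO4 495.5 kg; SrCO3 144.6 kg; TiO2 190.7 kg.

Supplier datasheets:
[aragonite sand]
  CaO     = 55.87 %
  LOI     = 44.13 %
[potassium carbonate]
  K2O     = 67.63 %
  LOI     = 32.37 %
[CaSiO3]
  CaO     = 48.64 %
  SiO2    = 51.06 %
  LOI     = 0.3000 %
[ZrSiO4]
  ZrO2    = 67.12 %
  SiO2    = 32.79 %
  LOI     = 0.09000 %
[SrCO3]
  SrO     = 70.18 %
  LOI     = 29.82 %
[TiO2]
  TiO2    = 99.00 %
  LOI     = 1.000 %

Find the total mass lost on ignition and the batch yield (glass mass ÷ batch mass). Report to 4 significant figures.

LOI loss = 234.4 kg; glass = 2510 kg; yield = 91.46%

Working values are rounded to 4 significant digits when quoted; all internal work holds exact precision through every step; exactly one rounding goes into every reported figure. Derived quantities (LOI, net glass mass, six oxide percentages, the totals, yield) are rebuilt from the batch weights at 2510 kg of glass at full float precision, as set out in question or answer.
LOI of each material in turn:
  aragonite sand: 274.6 × 0.4413 = 121.2 kg
  potassium carbonate: 195.9 × 0.3237 = 63.41 kg
  CaSiO3: 1443 × 0.003000 = 4.329 kg
  ZrSiO4: 495.5 × 9.000e-04 = 0.4460 kg
  SrCO3: 144.6 × 0.2982 = 43.12 kg
  TiO2: 190.7 × 0.01000 = 1.907 kg
Total LOI = 234.4 kg
Glass = batch − LOI = 2744 − 234.4 = 2510 kg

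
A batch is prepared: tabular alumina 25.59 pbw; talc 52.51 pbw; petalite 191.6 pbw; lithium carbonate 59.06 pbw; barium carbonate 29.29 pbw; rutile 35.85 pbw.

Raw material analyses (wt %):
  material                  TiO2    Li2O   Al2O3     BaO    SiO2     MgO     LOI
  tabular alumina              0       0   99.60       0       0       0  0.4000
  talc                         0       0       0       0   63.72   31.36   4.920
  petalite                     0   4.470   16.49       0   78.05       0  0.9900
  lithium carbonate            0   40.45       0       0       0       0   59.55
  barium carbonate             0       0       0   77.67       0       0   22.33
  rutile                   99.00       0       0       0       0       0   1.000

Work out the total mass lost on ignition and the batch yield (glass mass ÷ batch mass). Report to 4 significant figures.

Values along the way are shown (rounded to 4 significant digits) alongside each step — all internal work carries exact precision in all steps. A single rounding produces every reported value; the derived quantities (the yield, LOI, glass mass, the totals, the six compositions) are carried from the batch weights for 347.2 pbw of glass in exact precision exactly as printed in problem or answer.
Material-by-material LOI:
  tabular alumina: 25.59 × 0.004000 = 0.1024 pbw
  talc: 52.51 × 0.04920 = 2.583 pbw
  petalite: 191.6 × 0.009900 = 1.897 pbw
  lithium carbonate: 59.06 × 0.5955 = 35.17 pbw
  barium carbonate: 29.29 × 0.2233 = 6.540 pbw
  rutile: 35.85 × 0.01000 = 0.3585 pbw
Total LOI = 46.65 pbw
Glass = batch − LOI = 393.9 − 46.65 = 347.2 pbw

LOI loss = 46.65 pbw; glass = 347.2 pbw; yield = 88.16%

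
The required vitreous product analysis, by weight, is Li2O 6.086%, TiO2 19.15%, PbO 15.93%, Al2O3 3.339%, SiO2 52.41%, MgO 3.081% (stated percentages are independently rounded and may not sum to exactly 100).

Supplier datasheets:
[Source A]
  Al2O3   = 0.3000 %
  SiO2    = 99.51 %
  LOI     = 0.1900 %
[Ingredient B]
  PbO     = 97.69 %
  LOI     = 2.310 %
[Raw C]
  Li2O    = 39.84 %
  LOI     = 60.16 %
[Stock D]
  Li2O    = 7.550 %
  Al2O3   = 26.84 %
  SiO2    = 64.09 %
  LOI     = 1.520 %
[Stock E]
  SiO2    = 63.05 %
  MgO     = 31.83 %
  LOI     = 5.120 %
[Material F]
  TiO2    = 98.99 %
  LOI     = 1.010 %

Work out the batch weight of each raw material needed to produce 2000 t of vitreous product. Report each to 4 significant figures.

Batch per 2000 t vitreous product:
  Source A: 776.0 t
  Ingredient B: 326.1 t
  Raw C: 260.0 t
  Stock D: 240.1 t
  Stock E: 193.6 t
  Material F: 386.9 t
Total batch = 2183 t; LOI loss = 182.9 t; yield = 91.62%

Working values are printed, rounded to four significant figures, alongside each step; the working math holds exact precision end to end. Each reported number is rounded only once. The derived quantities, which include yield, totals, six oxide percentages, LOI, net glass mass, are recomputed in full float precision, as given in problem or answer, from the weighed amounts per 2000 t of glass.
The oxide mass targets at 2000 t vitreous product:
  Li2O: 6.086% × 2000 = 121.7 t
  TiO2: 19.15% × 2000 = 383.0 t
  PbO: 15.93% × 2000 = 318.6 t
  Al2O3: 3.339% × 2000 = 66.78 t
  SiO2: 52.41% × 2000 = 1048 t
  MgO: 3.081% × 2000 = 61.62 t
Oxide-by-oxide audit from the weights as reported, for the quoted basis mass (sums match the target masses once rounding is allowed for):
  Li2O: 260.0·0.3984 + 240.1·0.07550 = 121.7 t (target 121.7 t)
  TiO2: 386.9·0.9899 = 383.0 t (target 383.0 t)
  PbO: 326.1·0.9769 = 318.6 t (target 318.6 t)
  Al2O3: 776.0·0.003000 + 240.1·0.2684 = 66.77 t (target 66.78 t)
  SiO2: 776.0·0.9951 + 240.1·0.6409 + 193.6·0.6305 = 1048 t (target 1048 t)
  MgO: 193.6·0.3183 = 61.62 t (target 61.62 t)
Glass-mass closure: Σ batch − LOI loss = 2000 t (the targets, summed, come to 2000 t; versus the stated basis of 2000 t — a pure rounding effect).
Summing the batch: Σ batch = 2183 t; LOI loss = Σ batch·LOI = 182.9 t; yield: glass divided by total = 91.62%.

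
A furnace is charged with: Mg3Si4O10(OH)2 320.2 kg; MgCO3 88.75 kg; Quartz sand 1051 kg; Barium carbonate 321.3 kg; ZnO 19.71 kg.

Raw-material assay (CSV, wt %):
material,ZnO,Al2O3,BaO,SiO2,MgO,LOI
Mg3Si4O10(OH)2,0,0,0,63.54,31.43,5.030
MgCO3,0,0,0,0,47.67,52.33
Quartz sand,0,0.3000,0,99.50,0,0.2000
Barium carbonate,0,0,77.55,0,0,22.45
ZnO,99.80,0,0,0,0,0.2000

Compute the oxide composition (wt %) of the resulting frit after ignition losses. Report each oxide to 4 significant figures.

All arithmetic holds full float precision throughout — working values are shown rounded to 4 significant figures between the steps. Each reported figure takes just one rounding — derived quantities (LOI, the totals, the five compositions, glass mass, the yield) are recomputed in full precision from the batch weights on 1664 kg of glass, exactly as printed in either problem or answer.
What the batch supplies per oxide:
  ZnO: 19.71·0.9980 = 19.67 kg
  Al2O3: 1051·0.003000 = 3.153 kg
  BaO: 321.3·0.7755 = 249.2 kg
  SiO2: 320.2·0.6354 + 1051·0.9950 = 1249 kg
  MgO: 320.2·0.3143 + 88.75·0.4767 = 142.9 kg
LOI: 320.2·0.05030 + 88.75·0.5233 + 1051·0.002000 + 321.3·0.2245 + 19.71·0.002000 = 136.8 kg
batch − LOI leaves glass = 1801 − 136.8 = 1664 kg (consistent with Σ oxide mass)
each oxide over glass, ×100, is wt %

Glass mass = 1664 kg (batch 1801 − LOI 136.8).
Composition: ZnO 1.182%, Al2O3 0.1895%, BaO 14.97%, SiO2 75.07%, MgO 8.590%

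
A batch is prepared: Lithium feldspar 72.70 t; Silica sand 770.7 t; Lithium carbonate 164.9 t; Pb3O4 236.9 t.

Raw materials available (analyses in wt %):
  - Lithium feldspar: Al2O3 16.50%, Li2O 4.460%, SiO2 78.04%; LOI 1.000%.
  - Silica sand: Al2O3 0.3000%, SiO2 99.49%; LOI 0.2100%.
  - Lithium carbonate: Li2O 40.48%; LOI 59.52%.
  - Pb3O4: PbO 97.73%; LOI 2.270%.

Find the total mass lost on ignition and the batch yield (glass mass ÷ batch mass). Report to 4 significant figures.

Each numeric step carries full precision in all steps — rounding to four significant figures extends to every mid-chain value as shown; a single rounding completes every reported value — all derived quantities, which include ignition loss, glass mass, totals, yield, four oxide percentages, are rebuilt in exact precision, exactly as shown in either problem or answer, from the batch weights per 1139 t of glass.
Each material's LOI contribution:
  Lithium feldspar: 72.70 × 0.01000 = 0.7270 t
  Silica sand: 770.7 × 0.002100 = 1.618 t
  Lithium carbonate: 164.9 × 0.5952 = 98.15 t
  Pb3O4: 236.9 × 0.02270 = 5.378 t
Total LOI = 105.9 t
Glass = batch − LOI = 1245 − 105.9 = 1139 t

LOI loss = 105.9 t; glass = 1139 t; yield = 91.50%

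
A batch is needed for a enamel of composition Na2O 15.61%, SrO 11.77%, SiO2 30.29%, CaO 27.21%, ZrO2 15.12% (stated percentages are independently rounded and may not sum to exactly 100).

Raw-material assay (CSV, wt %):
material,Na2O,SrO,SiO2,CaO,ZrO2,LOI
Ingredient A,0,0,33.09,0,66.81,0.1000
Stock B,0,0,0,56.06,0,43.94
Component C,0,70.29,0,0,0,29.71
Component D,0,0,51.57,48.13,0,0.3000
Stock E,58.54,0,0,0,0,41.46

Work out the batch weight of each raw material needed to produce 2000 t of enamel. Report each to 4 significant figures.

Batch per 2000 t enamel:
  Ingredient A: 452.6 t
  Stock B: 211.5 t
  Component C: 334.9 t
  Component D: 884.3 t
  Stock E: 533.3 t
Total batch = 2417 t; LOI loss = 416.6 t; yield = 82.76%

Values along the way are rounded to 4 significant figures as shown — full float precision is carried through the solve. Every reported value takes a single rounding; all derived quantities (five oxide percentages, glass mass, the yield, LOI, the totals) are carried in exact precision starting from the weights per 2000 t of glass, as given in question or answer.
The oxide mass targets at 2000 t enamel:
  Na2O: 15.61% × 2000 = 312.2 t
  SrO: 11.77% × 2000 = 235.4 t
  SiO2: 30.29% × 2000 = 605.8 t
  CaO: 27.21% × 2000 = 544.2 t
  ZrO2: 15.12% × 2000 = 302.4 t
Mass-balance tally per oxide applying the batch weights above, relative to the basis at hand (sums match the target masses modulo rounding of the values):
  Na2O: 533.3·0.5854 = 312.2 t (target 312.2 t)
  SrO: 334.9·0.7029 = 235.4 t (target 235.4 t)
  SiO2: 452.6·0.3309 + 884.3·0.5157 = 605.8 t (target 605.8 t)
  CaO: 211.5·0.5606 + 884.3·0.4813 = 544.2 t (target 544.2 t)
  ZrO2: 452.6·0.6681 = 302.4 t (target 302.4 t)
Glass-mass sanity pass: the batch minus its LOI: 2000 t (oxide target masses add up to 2000 t; versus the stated basis of 2000 t — any gap is answer rounding).
Whole-batch sum: Σ batch = 2417 t; loss to ignition Σ batch·LOI = 416.6 t; yield, glass over the total, = 82.76%.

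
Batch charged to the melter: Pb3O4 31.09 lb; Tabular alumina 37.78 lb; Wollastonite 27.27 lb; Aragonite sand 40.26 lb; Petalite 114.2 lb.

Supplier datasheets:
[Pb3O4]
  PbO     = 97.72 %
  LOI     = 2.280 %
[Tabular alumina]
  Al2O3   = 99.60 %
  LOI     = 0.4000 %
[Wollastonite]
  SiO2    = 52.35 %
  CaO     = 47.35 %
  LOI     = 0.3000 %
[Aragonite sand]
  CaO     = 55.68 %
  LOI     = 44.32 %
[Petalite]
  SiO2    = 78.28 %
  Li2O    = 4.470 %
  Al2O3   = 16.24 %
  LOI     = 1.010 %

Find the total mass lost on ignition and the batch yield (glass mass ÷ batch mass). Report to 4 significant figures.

LOI loss = 19.94 lb; glass = 230.7 lb; yield = 92.04%

The intermediate values are displayed rounded to 4 significant digits within the worked lines — all internal work maintains full precision from first step to last — every reported number takes exactly one rounding; derived quantities are re-derived using the weight values for 230.7 lb of glass in full float precision (LOI, the yield, the totals, net glass mass, the five compositions), as set out in the question or the answer.
Material-by-material LOI:
  Pb3O4: 31.09 × 0.02280 = 0.7089 lb
  Tabular alumina: 37.78 × 0.004000 = 0.1511 lb
  Wollastonite: 27.27 × 0.003000 = 0.08181 lb
  Aragonite sand: 40.26 × 0.4432 = 17.84 lb
  Petalite: 114.2 × 0.01010 = 1.153 lb
Total LOI = 19.94 lb
Glass = batch − LOI = 250.6 − 19.94 = 230.7 lb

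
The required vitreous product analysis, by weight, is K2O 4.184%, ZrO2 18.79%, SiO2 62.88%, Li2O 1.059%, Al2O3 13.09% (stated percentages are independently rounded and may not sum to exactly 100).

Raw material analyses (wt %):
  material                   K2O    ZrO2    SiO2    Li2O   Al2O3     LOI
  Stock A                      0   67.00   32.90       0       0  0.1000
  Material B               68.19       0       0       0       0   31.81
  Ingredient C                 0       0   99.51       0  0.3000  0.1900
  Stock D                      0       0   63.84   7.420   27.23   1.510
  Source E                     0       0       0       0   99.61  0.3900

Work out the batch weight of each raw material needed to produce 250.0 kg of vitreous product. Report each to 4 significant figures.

Batch per 250.0 kg vitreous product:
  Stock A: 70.11 kg
  Material B: 15.34 kg
  Ingredient C: 111.9 kg
  Stock D: 35.68 kg
  Source E: 22.76 kg
Total batch = 255.8 kg; LOI loss = 5.790 kg; yield = 97.74%

Working values appear rounded to four significant figures when written out. All internal work carries full precision throughout — a single rounding yields every reported number; all derived quantities are carried in full float precision (yield, glass mass, five oxide percentages, LOI, totals) from the batch weights on 250.0 kg of glass, as set out in the question or the answer.
Target masses of each oxide per 250.0 kg vitreous product:
  K2O: 4.184% × 250.0 = 10.46 kg
  ZrO2: 18.79% × 250.0 = 46.98 kg
  SiO2: 62.88% × 250.0 = 157.2 kg
  Li2O: 1.059% × 250.0 = 2.648 kg
  Al2O3: 13.09% × 250.0 = 32.72 kg
Checking each oxide sum per the reported batch figures, relative to the basis at hand (sum by sum, the targets are met modulo rounding of the values):
  K2O: 15.34·0.6819 = 10.46 kg (target 10.46 kg)
  ZrO2: 70.11·0.6700 = 46.97 kg (target 46.98 kg)
  SiO2: 70.11·0.3290 + 111.9·0.9951 + 35.68·0.6384 = 157.2 kg (target 157.2 kg)
  Li2O: 35.68·0.07420 = 2.647 kg (target 2.648 kg)
  Al2O3: 111.9·0.003000 + 35.68·0.2723 + 22.76·0.9961 = 32.72 kg (target 32.72 kg)
Auditing the glass mass value: net batch after ignition = 250.0 kg (the targets, summed, come to 250.0 kg; stated basis 250.0 kg — differing by rounding only).
Batch grand total — Σ batch = 255.8 kg; the LOI term Σ batch·LOI equals 5.790 kg; yield, glass over the total, = 97.74%.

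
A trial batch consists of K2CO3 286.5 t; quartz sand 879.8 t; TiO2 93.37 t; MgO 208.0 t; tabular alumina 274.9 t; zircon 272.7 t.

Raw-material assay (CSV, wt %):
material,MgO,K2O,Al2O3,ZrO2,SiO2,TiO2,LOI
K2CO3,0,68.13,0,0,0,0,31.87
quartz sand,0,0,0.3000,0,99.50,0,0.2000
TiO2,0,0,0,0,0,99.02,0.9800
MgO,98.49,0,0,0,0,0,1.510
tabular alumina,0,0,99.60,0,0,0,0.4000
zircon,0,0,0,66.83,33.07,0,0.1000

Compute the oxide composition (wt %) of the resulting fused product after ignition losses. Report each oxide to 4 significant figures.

Glass mass = 1917 t (batch 2015 − LOI 98.50).
Composition: MgO 10.69%, K2O 10.18%, Al2O3 14.42%, ZrO2 9.508%, SiO2 50.38%, TiO2 4.823%

The intermediate values are printed rounded to four significant digits at each printed step; the working math carries full precision at each step — a single rounding finalizes every reported result — derived quantities (glass mass, the six compositions, LOI, yield, the totals) are computed starting from the weights at 1917 t of glass in exact precision, as set out in the problem or answer text.
Mass of each oxide from the mix:
  MgO: 208.0·0.9849 = 204.9 t
  K2O: 286.5·0.6813 = 195.2 t
  Al2O3: 879.8·0.003000 + 274.9·0.9960 = 276.4 t
  ZrO2: 272.7·0.6683 = 182.2 t
  SiO2: 879.8·0.9950 + 272.7·0.3307 = 965.6 t
  TiO2: 93.37·0.9902 = 92.45 t
LOI: 286.5·0.3187 + 879.8·0.002000 + 93.37·0.009800 + 208.0·0.01510 + 274.9·0.004000 + 272.7·0.001000 = 98.50 t
Resulting glass, batch − LOI: 2015 − 98.50 = 1917 t (the oxide masses sum to this)
each oxide over glass, ×100, is wt %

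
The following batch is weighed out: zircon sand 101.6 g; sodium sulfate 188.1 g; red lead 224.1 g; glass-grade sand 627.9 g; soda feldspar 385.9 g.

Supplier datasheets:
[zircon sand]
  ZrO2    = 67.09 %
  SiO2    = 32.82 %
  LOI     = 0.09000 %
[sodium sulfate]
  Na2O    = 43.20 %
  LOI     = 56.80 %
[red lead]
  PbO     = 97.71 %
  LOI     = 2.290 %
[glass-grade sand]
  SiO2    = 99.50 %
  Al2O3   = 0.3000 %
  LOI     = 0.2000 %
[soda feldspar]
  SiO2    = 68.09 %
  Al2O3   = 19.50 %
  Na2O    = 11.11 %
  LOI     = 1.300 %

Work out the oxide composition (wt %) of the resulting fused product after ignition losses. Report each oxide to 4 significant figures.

Intermediates are printed rounded to four significant figures between the steps; the whole derivation holds exact precision from first step to last; each reported value includes exactly one rounding. The derived quantities are computed at full float precision (five oxide percentages, totals, LOI, net glass mass, yield) from the batch weights at 1409 g of glass, as they appear in question or answer.
Oxide-by-oxide delivered mass:
  PbO: 224.1·0.9771 = 219.0 g
  ZrO2: 101.6·0.6709 = 68.16 g
  SiO2: 101.6·0.3282 + 627.9·0.9950 + 385.9·0.6809 = 920.9 g
  Al2O3: 627.9·0.003000 + 385.9·0.1950 = 77.13 g
  Na2O: 188.1·0.4320 + 385.9·0.1111 = 124.1 g
LOI: 101.6·9.000e-04 + 188.1·0.5680 + 224.1·0.02290 + 627.9·0.002000 + 385.9·0.01300 = 118.3 g
Glass = total batch minus LOI = 1528 − 118.3 = 1409 g (the oxide masses sum to this)
each wt % is 100 × oxide ÷ glass

Glass mass = 1409 g (batch 1528 − LOI 118.3).
Composition: PbO 15.54%, ZrO2 4.837%, SiO2 65.34%, Al2O3 5.473%, Na2O 8.808%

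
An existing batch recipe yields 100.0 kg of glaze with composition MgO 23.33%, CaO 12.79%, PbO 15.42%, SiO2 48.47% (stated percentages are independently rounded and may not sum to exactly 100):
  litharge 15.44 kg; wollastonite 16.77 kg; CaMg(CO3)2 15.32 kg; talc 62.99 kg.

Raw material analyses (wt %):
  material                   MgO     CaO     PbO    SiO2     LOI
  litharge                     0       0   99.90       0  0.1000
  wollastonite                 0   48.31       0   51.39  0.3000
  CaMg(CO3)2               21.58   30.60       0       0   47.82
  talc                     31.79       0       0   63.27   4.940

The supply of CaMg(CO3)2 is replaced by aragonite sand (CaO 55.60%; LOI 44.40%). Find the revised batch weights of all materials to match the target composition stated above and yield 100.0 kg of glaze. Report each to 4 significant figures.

Each numeric step keeps exact precision throughout. The intermediate values are printed, rounded to four significant digits, in the working. A single rounding produces every reported result. All derived quantities (the four compositions, the totals, yield, LOI, glass mass) are re-derived at full precision starting from the weights at 100.0 kg of glass as given in the question or the answer.
Oxide mass targets, per 100.0 kg glaze:
  MgO: 23.33% × 100.0 = 23.33 kg
  CaO: 12.79% × 100.0 = 12.79 kg
  PbO: 15.42% × 100.0 = 15.42 kg
  SiO2: 48.47% × 100.0 = 48.47 kg
Balance tally, oxide-wise, working from each reported weight, relative to the basis at hand (summed amounts equal target values modulo rounding of the values):
  MgO: 73.39·0.3179 = 23.33 kg (target 23.33 kg)
  CaO: 3.965·0.4831 + 19.56·0.5560 = 12.79 kg (target 12.79 kg)
  PbO: 15.44·0.9990 = 15.42 kg (target 15.42 kg)
  SiO2: 3.965·0.5139 + 73.39·0.6327 = 48.47 kg (target 48.47 kg)
Mass balance on the glass: net batch after ignition = 100.0 kg (per-oxide target masses sum to 100.0 kg; stated basis 100.0 kg — differing by rounding only).
Adding the batch up: Σ batch = 112.4 kg; ignition loss, Σ(batch × LOI) = 12.34 kg; glass ÷ batch gives a yield of 89.02%.

Revised batch per 100.0 kg glaze:
  litharge: 15.44 kg
  wollastonite: 3.965 kg
  aragonite sand: 19.56 kg
  talc: 73.39 kg
Total batch = 112.4 kg; LOI loss = 12.34 kg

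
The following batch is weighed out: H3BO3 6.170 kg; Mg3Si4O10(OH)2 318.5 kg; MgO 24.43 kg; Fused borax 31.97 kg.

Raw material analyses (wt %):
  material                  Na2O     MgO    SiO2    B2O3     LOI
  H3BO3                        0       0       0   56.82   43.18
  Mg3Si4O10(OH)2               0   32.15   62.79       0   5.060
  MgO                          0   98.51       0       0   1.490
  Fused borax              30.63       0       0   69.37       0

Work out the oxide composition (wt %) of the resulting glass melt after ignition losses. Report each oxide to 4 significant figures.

Rounding to 4 significant figures extends to each intermediate as displayed; every computation holds exact precision from first step to last. Each reported number carries a single rounding — derived quantities (glass mass, LOI, the yield, the totals, four oxide percentages) are recomputed from the batch weights for 361.9 kg of glass at full float precision, as quoted within the question or the answer.
What the batch supplies per oxide:
  Na2O: 31.97·0.3063 = 9.792 kg
  MgO: 318.5·0.3215 + 24.43·0.9851 = 126.5 kg
  SiO2: 318.5·0.6279 = 200.0 kg
  B2O3: 6.170·0.5682 + 31.97·0.6937 = 25.68 kg
LOI: 6.170·0.4318 + 318.5·0.05060 + 24.43·0.01490 = 19.14 kg
Glass = total batch minus LOI = 381.1 − 19.14 = 361.9 kg (= the summed oxide contributions)
wt %: oxide over glass, times 100

Glass mass = 361.9 kg (batch 381.1 − LOI 19.14).
Composition: Na2O 2.706%, MgO 34.94%, SiO2 55.26%, B2O3 7.096%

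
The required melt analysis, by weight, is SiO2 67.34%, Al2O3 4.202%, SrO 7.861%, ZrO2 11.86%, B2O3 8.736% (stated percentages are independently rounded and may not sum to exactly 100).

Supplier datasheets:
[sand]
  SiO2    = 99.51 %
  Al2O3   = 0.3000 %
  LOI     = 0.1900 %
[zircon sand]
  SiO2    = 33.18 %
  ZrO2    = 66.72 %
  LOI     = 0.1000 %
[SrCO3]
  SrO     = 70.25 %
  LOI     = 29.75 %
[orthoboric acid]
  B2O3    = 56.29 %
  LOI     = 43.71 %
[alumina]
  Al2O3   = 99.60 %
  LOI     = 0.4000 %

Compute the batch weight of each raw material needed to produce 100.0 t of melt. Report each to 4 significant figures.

Batch per 100.0 t melt:
  sand: 61.74 t
  zircon sand: 17.78 t
  SrCO3: 11.19 t
  orthoboric acid: 15.52 t
  alumina: 4.033 t
Total batch = 110.3 t; LOI loss = 10.26 t; yield = 90.69%

Intermediates are shown, with 4-significant-digit rounding, in the printout — full precision is held all the way through; each reported result is rounded a single time — derived quantities are computed at full precision (five oxide percentages, net glass mass, yield, LOI, the totals) from the batch weights per 100.0 t of glass, exactly as shown in the problem or the answer.
Oxide-by-oxide targets in 100.0 t melt:
  SiO2: 67.34% × 100.0 = 67.34 t
  Al2O3: 4.202% × 100.0 = 4.202 t
  SrO: 7.861% × 100.0 = 7.861 t
  ZrO2: 11.86% × 100.0 = 11.86 t
  B2O3: 8.736% × 100.0 = 8.736 t
Balance tally, oxide-wise, with the batch weights as given, under the basis named above (sums match the target masses modulo rounding of the values):
  SiO2: 61.74·0.9951 + 17.78·0.3318 = 67.34 t (target 67.34 t)
  Al2O3: 61.74·0.003000 + 4.033·0.9960 = 4.202 t (target 4.202 t)
  SrO: 11.19·0.7025 = 7.861 t (target 7.861 t)
  ZrO2: 17.78·0.6672 = 11.86 t (target 11.86 t)
  B2O3: 15.52·0.5629 = 8.736 t (target 8.736 t)
Auditing the glass mass value: total charge less LOI = 100.0 t (oxide target masses add up to 100.0 t; basis as stated: 100.0 t — any gap is answer rounding).
Batch grand total — Σ batch = 110.3 t; loss to ignition Σ batch·LOI = 10.26 t; yield = glass ÷ total batch = 90.69%.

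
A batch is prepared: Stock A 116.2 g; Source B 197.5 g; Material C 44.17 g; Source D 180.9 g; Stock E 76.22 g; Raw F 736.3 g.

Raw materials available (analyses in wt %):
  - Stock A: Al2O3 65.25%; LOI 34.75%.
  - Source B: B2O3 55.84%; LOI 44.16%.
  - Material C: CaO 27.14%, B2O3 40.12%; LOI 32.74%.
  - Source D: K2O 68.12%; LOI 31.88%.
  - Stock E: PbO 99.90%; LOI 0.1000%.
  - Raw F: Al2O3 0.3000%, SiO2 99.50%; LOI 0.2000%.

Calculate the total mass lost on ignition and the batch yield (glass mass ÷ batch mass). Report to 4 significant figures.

LOI loss = 201.3 g; glass = 1150 g; yield = 85.10%

The working math keeps full float precision in all steps; values along the way are printed, with 4-significant-digit rounding, between the steps. Every reported value is rounded once only — the derived quantities are re-derived at full float precision (the yield, LOI, glass mass, the totals, the six compositions) starting from the weights for 1150 g of glass as quoted within the problem or answer text.
Loss on ignition, line by line:
  Stock A: 116.2 × 0.3475 = 40.38 g
  Source B: 197.5 × 0.4416 = 87.22 g
  Material C: 44.17 × 0.3274 = 14.46 g
  Source D: 180.9 × 0.3188 = 57.67 g
  Stock E: 76.22 × 0.001000 = 0.07622 g
  Raw F: 736.3 × 0.002000 = 1.473 g
Total LOI = 201.3 g
Glass = batch − LOI = 1351 − 201.3 = 1150 g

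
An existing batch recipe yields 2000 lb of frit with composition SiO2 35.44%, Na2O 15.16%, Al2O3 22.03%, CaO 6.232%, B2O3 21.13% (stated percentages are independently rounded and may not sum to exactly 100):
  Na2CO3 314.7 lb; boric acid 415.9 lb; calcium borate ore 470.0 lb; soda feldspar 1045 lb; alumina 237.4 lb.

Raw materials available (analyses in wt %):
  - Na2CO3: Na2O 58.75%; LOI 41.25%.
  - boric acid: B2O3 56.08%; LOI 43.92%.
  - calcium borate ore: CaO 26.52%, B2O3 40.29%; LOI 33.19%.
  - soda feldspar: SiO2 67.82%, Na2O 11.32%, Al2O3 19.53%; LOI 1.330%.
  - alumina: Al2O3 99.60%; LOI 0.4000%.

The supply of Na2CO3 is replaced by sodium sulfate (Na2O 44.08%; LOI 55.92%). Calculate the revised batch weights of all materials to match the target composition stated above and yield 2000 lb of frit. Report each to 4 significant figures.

The intermediate values are displayed rounded to 4 significant figures between the steps; the working math keeps full precision through every step — a single rounding produces every reported figure; derived quantities (net glass mass, the five compositions, ignition loss, the yield, the totals) are recomputed from the batch weights at 2000 lb of glass at full precision, as they appear in the question or the answer.
Oxide-by-oxide targets in 2000 lb frit:
  SiO2: 35.44% × 2000 = 708.8 lb
  Na2O: 15.16% × 2000 = 303.2 lb
  Al2O3: 22.03% × 2000 = 440.6 lb
  CaO: 6.232% × 2000 = 124.6 lb
  B2O3: 21.13% × 2000 = 422.6 lb
Verifying the oxide balance working from each reported weight, per the basis as stated (delivered sums recover each target within answer rounding):
  SiO2: 1045·0.6782 = 708.7 lb (target 708.8 lb)
  Na2O: 419.4·0.4408 + 1045·0.1132 = 303.2 lb (target 303.2 lb)
  Al2O3: 1045·0.1953 + 237.4·0.9960 = 440.5 lb (target 440.6 lb)
  CaO: 470.0·0.2652 = 124.6 lb (target 124.6 lb)
  B2O3: 415.9·0.5608 + 470.0·0.4029 = 422.6 lb (target 422.6 lb)
Glass mass check: batch Σ − ignition loss = 2000 lb (the targets, summed, come to 2000 lb; versus the stated basis of 2000 lb — any gap is answer rounding).
Total batch = Σ batch = 2588 lb; LOI removed, Σ of batch·LOI: 588.0 lb; yield, glass over the total, = 77.28%.

Revised batch per 2000 lb frit:
  sodium sulfate: 419.4 lb
  boric acid: 415.9 lb
  calcium borate ore: 470.0 lb
  soda feldspar: 1045 lb
  alumina: 237.4 lb
Total batch = 2588 lb; LOI loss = 588.0 lb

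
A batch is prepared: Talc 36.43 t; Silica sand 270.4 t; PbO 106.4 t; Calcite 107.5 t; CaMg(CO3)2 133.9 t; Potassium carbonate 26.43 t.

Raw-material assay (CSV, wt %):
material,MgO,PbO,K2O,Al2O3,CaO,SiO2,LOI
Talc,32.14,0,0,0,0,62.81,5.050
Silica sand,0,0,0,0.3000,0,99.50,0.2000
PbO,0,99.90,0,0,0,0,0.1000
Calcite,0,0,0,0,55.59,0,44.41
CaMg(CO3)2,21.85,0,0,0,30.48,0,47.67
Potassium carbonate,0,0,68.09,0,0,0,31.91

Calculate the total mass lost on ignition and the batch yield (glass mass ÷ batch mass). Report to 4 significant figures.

LOI loss = 122.5 t; glass = 558.6 t; yield = 82.01%

Every computation maintains exact precision in all steps — working values appear rounded to 4 significant digits when written out — every reported number takes a single rounding. The derived quantities are re-derived using the weight values at 558.6 t of glass in full precision (the six compositions, yield, the totals, ignition loss, net glass mass) exactly as printed in problem or answer.
Per-material ignition loss:
  Talc: 36.43 × 0.05050 = 1.840 t
  Silica sand: 270.4 × 0.002000 = 0.5408 t
  PbO: 106.4 × 0.001000 = 0.1064 t
  Calcite: 107.5 × 0.4441 = 47.74 t
  CaMg(CO3)2: 133.9 × 0.4767 = 63.83 t
  Potassium carbonate: 26.43 × 0.3191 = 8.434 t
Total LOI = 122.5 t
Glass = batch − LOI = 681.1 − 122.5 = 558.6 t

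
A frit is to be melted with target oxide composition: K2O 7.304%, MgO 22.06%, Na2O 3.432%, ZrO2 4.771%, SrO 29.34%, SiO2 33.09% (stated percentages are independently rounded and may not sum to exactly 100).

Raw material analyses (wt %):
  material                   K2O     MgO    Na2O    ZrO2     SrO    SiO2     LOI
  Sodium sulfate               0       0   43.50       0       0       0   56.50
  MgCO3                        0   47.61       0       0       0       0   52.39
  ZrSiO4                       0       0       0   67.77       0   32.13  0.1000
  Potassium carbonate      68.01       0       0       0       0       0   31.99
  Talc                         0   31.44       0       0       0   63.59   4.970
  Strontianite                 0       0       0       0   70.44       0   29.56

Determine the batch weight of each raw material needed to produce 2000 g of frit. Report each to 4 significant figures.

Mid-chain values are printed rounded to 4 significant figures between the steps — all arithmetic carries full float precision from first step to last; exactly one rounding lands on each reported value — the derived quantities are rebuilt using the weight values per 2000 g of glass at exact precision (ignition loss, glass mass, yield, totals, six oxide percentages) as given in the problem or answer text.
Per-oxide target masses for 2000 g frit:
  K2O: 7.304% × 2000 = 146.1 g
  MgO: 22.06% × 2000 = 441.2 g
  Na2O: 3.432% × 2000 = 68.64 g
  ZrO2: 4.771% × 2000 = 95.42 g
  SrO: 29.34% × 2000 = 586.8 g
  SiO2: 33.09% × 2000 = 661.8 g
Checking each oxide sum applying the batch weights above, against the basis in use (sum by sum, the targets are met within answer rounding):
  K2O: 214.8·0.6801 = 146.1 g (target 146.1 g)
  MgO: 286.4·0.4761 + 969.6·0.3144 = 441.2 g (target 441.2 g)
  Na2O: 157.8·0.4350 = 68.64 g (target 68.64 g)
  ZrO2: 140.8·0.6777 = 95.42 g (target 95.42 g)
  SrO: 833.0·0.7044 = 586.8 g (target 586.8 g)
  SiO2: 140.8·0.3213 + 969.6·0.6359 = 661.8 g (target 661.8 g)
Glass-mass sanity pass: total charge less LOI = 2000 g (per-oxide target masses sum to 2000 g; versus the stated basis of 2000 g — a pure rounding effect).
Total batch = Σ batch = 2602 g; ignition loss, Σ(batch × LOI) = 602.5 g; yield, glass over the total, = 76.85%.

Batch per 2000 g frit:
  Sodium sulfate: 157.8 g
  MgCO3: 286.4 g
  ZrSiO4: 140.8 g
  Potassium carbonate: 214.8 g
  Talc: 969.6 g
  Strontianite: 833.0 g
Total batch = 2602 g; LOI loss = 602.5 g; yield = 76.85%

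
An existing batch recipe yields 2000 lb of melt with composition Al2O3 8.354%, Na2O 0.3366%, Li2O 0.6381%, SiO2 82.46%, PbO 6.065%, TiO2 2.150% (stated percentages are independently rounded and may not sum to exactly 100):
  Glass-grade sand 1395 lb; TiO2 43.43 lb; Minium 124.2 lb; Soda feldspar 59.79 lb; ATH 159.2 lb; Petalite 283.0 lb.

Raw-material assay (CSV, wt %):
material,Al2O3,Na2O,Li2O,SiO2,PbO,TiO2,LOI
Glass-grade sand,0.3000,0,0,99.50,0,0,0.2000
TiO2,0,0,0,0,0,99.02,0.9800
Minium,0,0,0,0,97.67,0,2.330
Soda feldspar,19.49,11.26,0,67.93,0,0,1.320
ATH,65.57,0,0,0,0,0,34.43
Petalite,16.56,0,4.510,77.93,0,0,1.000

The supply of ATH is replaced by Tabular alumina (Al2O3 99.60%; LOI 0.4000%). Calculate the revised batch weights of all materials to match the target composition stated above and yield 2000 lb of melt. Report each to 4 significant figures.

Each numeric step keeps exact precision in all steps — working values appear, rounded to four significant figures, as written; each reported value takes exactly one rounding — the derived quantities, which include six oxide percentages, LOI, net glass mass, the yield, totals, are rebuilt at full float precision, exactly as printed in the question or the answer, using the weight values per 2000 lb of glass.
Oxide mass targets, per 2000 lb melt:
  Al2O3: 8.354% × 2000 = 167.1 lb
  Na2O: 0.3366% × 2000 = 6.732 lb
  Li2O: 0.6381% × 2000 = 12.76 lb
  SiO2: 82.46% × 2000 = 1649 lb
  PbO: 6.065% × 2000 = 121.3 lb
  TiO2: 2.150% × 2000 = 43.00 lb
Verifying the oxide balance per the reported batch figures, versus the basis set out (each sum matches its target mass given rounding of the digits):
  Al2O3: 1395·0.003000 + 59.79·0.1949 + 104.8·0.9960 + 283.0·0.1656 = 167.1 lb (target 167.1 lb)
  Na2O: 59.79·0.1126 = 6.732 lb (target 6.732 lb)
  Li2O: 283.0·0.04510 = 12.76 lb (target 12.76 lb)
  SiO2: 1395·0.9950 + 59.79·0.6793 + 283.0·0.7793 = 1649 lb (target 1649 lb)
  PbO: 124.2·0.9767 = 121.3 lb (target 121.3 lb)
  TiO2: 43.43·0.9902 = 43.00 lb (target 43.00 lb)
Glass mass check: whole batch net of LOI = 2000 lb (the targets, summed, come to 2000 lb; stated basis 2000 lb — rounding explains the deltas).
Batch grand total — Σ batch = 2010 lb; Σ batch·LOI gives LOI loss = 10.15 lb; glass ÷ batch gives a yield of 99.50%.

Revised batch per 2000 lb melt:
  Glass-grade sand: 1395 lb
  TiO2: 43.43 lb
  Minium: 124.2 lb
  Soda feldspar: 59.79 lb
  Tabular alumina: 104.8 lb
  Petalite: 283.0 lb
Total batch = 2010 lb; LOI loss = 10.15 lb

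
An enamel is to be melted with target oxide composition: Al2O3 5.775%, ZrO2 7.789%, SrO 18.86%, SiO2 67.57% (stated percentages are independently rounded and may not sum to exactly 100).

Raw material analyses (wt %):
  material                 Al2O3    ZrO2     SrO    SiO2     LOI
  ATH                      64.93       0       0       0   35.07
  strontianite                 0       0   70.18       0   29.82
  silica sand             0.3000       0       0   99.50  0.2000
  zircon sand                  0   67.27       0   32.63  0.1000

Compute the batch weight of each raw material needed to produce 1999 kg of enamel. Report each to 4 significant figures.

Batch per 1999 kg enamel:
  ATH: 171.9 kg
  strontianite: 537.2 kg
  silica sand: 1282 kg
  zircon sand: 231.5 kg
Total batch = 2223 kg; LOI loss = 223.3 kg; yield = 89.95%

Every computation holds full precision from start to finish. Intermediates are printed, rounded to 4 significant digits, in the printout; every reported number carries a single rounding — derived quantities are carried from the weighed amounts at 1999 kg of glass at exact precision (yield, the totals, ignition loss, glass mass, the four compositions) as given in question or answer.
Target oxide masses per 1999 kg enamel:
  Al2O3: 5.775% × 1999 = 115.4 kg
  ZrO2: 7.789% × 1999 = 155.7 kg
  SrO: 18.86% × 1999 = 377.0 kg
  SiO2: 67.57% × 1999 = 1351 kg
A balance pass over the oxides, applying the batch weights above, on the stated basis (sums match the target masses inside rounding margins):
  Al2O3: 171.9·0.6493 + 1282·0.003000 = 115.5 kg (target 115.4 kg)
  ZrO2: 231.5·0.6727 = 155.7 kg (target 155.7 kg)
  SrO: 537.2·0.7018 = 377.0 kg (target 377.0 kg)
  SiO2: 1282·0.9950 + 231.5·0.3263 = 1351 kg (target 1351 kg)
The glass-mass cross-check: total batch − LOI = 1999 kg (the Σ of target masses is 1999 kg; against the stated basis, 1999 kg — rounding explains the deltas).
Total batch = Σ batch = 2223 kg; loss to ignition Σ batch·LOI = 223.3 kg; the yield ratio, glass ÷ batch: 89.95%.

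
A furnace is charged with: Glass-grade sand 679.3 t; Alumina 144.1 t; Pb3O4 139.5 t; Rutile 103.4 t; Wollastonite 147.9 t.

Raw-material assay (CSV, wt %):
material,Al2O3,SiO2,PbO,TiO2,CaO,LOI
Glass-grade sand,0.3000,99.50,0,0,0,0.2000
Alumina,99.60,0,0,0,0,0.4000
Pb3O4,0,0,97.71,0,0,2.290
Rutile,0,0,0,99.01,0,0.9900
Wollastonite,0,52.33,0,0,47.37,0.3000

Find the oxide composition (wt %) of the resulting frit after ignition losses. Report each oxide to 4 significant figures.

Glass mass = 1208 t (batch 1214 − LOI 6.597).
Composition: Al2O3 12.05%, SiO2 62.38%, PbO 11.29%, TiO2 8.478%, CaO 5.802%

Values along the way appear rounded off to 4 significant digits between the steps; the whole derivation runs at exact precision in every operation; each reported result includes exactly one rounding; the derived quantities are carried in exact precision (the five compositions, net glass mass, LOI, totals, yield) using the weight values for 1208 t of glass as set out in the problem or the answer.
Oxide masses out of the charge:
  Al2O3: 679.3·0.003000 + 144.1·0.9960 = 145.6 t
  SiO2: 679.3·0.9950 + 147.9·0.5233 = 753.3 t
  PbO: 139.5·0.9771 = 136.3 t
  TiO2: 103.4·0.9901 = 102.4 t
  CaO: 147.9·0.4737 = 70.06 t
LOI: 679.3·0.002000 + 144.1·0.004000 + 139.5·0.02290 + 103.4·0.009900 + 147.9·0.003000 = 6.597 t
Net of LOI, the glass mass = 1214 − 6.597 = 1208 t (consistent with Σ oxide mass)
percent share: oxide ÷ glass, ×100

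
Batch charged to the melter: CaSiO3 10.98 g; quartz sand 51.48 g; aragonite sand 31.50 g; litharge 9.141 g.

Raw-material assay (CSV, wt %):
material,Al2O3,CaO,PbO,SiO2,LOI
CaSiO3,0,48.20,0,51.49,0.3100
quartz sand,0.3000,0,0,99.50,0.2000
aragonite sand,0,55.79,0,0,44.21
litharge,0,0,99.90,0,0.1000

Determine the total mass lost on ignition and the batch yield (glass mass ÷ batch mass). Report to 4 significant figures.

LOI loss = 14.07 g; glass = 89.03 g; yield = 86.35%

The intermediate values appear, rounded to 4 significant digits, within the worked lines; full float precision is kept at each step — each reported figure includes exactly one rounding. The derived quantities are recomputed at exact precision (yield, totals, ignition loss, the four compositions, glass mass) starting from the weights for 89.03 g of glass, as given in problem or answer.
Each material's LOI contribution:
  CaSiO3: 10.98 × 0.003100 = 0.03404 g
  quartz sand: 51.48 × 0.002000 = 0.1030 g
  aragonite sand: 31.50 × 0.4421 = 13.93 g
  litharge: 9.141 × 0.001000 = 0.009141 g
Total LOI = 14.07 g
Glass = batch − LOI = 103.1 − 14.07 = 89.03 g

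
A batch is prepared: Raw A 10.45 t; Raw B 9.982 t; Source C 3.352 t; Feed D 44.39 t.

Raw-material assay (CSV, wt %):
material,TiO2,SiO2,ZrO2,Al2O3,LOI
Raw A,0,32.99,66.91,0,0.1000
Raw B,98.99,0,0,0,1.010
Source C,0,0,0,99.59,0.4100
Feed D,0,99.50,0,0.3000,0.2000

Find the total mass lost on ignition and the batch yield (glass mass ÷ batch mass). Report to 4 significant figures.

Rounding to four significant figures applies to each in-between result as printed. Each numeric step keeps exact precision from start to finish. A single rounding finalizes each reported result; the derived quantities are carried in full precision (totals, LOI, net glass mass, the yield, four oxide percentages) starting from the weights on 67.96 t of glass, as they appear in either problem or answer.
Per-material ignition loss:
  Raw A: 10.45 × 0.001000 = 0.01045 t
  Raw B: 9.982 × 0.01010 = 0.1008 t
  Source C: 3.352 × 0.004100 = 0.01374 t
  Feed D: 44.39 × 0.002000 = 0.08878 t
Total LOI = 0.2138 t
Glass = batch − LOI = 68.17 − 0.2138 = 67.96 t

LOI loss = 0.2138 t; glass = 67.96 t; yield = 99.69%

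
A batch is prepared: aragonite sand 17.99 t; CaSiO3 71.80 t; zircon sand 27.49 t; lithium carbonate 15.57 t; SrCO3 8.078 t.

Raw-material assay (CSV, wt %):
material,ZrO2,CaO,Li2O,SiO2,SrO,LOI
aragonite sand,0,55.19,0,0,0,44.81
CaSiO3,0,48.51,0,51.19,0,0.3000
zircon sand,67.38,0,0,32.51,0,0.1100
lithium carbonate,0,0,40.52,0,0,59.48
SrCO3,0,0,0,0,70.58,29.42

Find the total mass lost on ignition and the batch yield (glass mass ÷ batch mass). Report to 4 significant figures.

The intermediate values are printed, rounded to four significant figures, in the printout. The whole derivation maintains full float precision through the solve; exactly one rounding goes into every reported value — the derived quantities (the five compositions, net glass mass, the yield, ignition loss, totals) are rebuilt in full precision using the weight values for 121.0 t of glass, exactly as shown in problem or answer.
Loss on ignition, line by line:
  aragonite sand: 17.99 × 0.4481 = 8.061 t
  CaSiO3: 71.80 × 0.003000 = 0.2154 t
  zircon sand: 27.49 × 0.001100 = 0.03024 t
  lithium carbonate: 15.57 × 0.5948 = 9.261 t
  SrCO3: 8.078 × 0.2942 = 2.377 t
Total LOI = 19.94 t
Glass = batch − LOI = 140.9 − 19.94 = 121.0 t

LOI loss = 19.94 t; glass = 121.0 t; yield = 85.85%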